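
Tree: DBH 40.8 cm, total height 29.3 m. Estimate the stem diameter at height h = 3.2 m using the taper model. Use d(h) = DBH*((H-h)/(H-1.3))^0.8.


Taper: d(h) = DBH * ((H - h) / (H - 1.3))^0.8
Numerator = H - h = 29.3 - 3.2 = 26.1 m
Denominator = H - 1.3 = 29.3 - 1.3 = 28.0 m
Ratio = 26.1 / 28.0 = 0.93214
d = 40.8 * 0.93214^0.8 = 38.6 cm

38.6


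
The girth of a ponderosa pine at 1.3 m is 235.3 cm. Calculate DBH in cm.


Formula: DBH = C / pi
DBH = 235.3 / pi
pi = 3.14159...
DBH = 74.9 cm

74.9


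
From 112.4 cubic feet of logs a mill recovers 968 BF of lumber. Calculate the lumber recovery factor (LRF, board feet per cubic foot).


Formula: LRF = Lumber Output (BF) / Log Input (ft^3)
LRF = 968 BF / 112.4 ft^3
LRF = 8.61 BF/ft^3

8.61


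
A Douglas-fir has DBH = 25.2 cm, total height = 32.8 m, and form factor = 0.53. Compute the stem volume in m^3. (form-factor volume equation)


Formula: V = pi * (DBH/200)^2 * H * ff
Radius = DBH/200 = 25.2/200 = 0.126 m
Radius^2 = 0.126^2 = 0.015876 m^2
V = pi * 0.015876 * 32.8 * 0.53
V = 0.867 m^3

0.867


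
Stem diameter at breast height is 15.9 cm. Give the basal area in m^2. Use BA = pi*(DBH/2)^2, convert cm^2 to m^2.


Formula: BA = pi * (DBH/2)^2 / 10000  (cm^2 to m^2)
Radius = DBH/2 = 15.9/2 = 7.95 cm
BA = pi * 7.95^2 / 10000
   = 198.5565 cm^2 / 10000
   = 0.0199 m^2

0.0199


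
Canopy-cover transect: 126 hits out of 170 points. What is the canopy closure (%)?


Formula: Canopy closure = covered points / total points * 100
Closure = 126 / 170 * 100
Closure = 0.7412 * 100 = 74.1%

74.1


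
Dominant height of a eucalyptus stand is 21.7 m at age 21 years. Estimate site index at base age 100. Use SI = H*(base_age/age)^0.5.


Formula: SI = H_dom * (base_age / age)^0.5
Age ratio = 100 / 21 = 4.7619
sqrt(age_ratio) = 2.18218
SI = 21.7 * 2.18218 = 47.4 m

47.4


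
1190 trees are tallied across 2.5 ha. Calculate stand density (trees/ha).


Formula: Stand Density = N_trees / Area_ha
Density = 1190 trees / 2.5 ha
Density = 476 trees/ha

476


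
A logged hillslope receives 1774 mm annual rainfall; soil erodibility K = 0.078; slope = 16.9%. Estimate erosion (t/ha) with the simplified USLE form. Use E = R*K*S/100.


Formula: E = R * K * S / 100  (simplified USLE)
R * K = 1774 * 0.078 = 138.372
E = 138.372 * 16.9 / 100 = 23.38 t/ha

23.38


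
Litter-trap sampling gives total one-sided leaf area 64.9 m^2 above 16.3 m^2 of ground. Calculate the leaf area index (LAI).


Formula: LAI = total leaf area / ground area  (dimensionless)
LAI = 64.9 m^2 / 16.3 m^2
LAI = 3.98

3.98


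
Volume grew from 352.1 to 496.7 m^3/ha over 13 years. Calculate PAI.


Formula: PAI = (V_T2 - V_T1) / (T2 - T1)
Volume increment = 496.7 - 352.1 = 144.6 m^3/ha
PAI = 144.6 / 13 = 11.12 m^3/ha/year

11.12


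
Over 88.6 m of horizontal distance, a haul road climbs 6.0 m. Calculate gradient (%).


Formula: Gradient = rise / run * 100
Gradient = 6.0 / 88.6 * 100 = 6.8%

6.8


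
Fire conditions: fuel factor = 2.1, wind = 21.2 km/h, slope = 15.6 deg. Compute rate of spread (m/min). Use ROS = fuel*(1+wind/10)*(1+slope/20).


Formula: ROS = fuel * (1 + wind/10) * (1 + slope/20)
Wind factor = 1 + 21.2/10 = 3.12
Slope factor = 1 + 15.6/20 = 1.78
ROS = 2.1 * 3.12 * 1.78 = 11.66 m/min

11.66


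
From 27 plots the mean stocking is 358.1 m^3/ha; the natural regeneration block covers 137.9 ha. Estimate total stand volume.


Formula: Total Volume = Mean Volume per ha * Total Area
Total Volume = 358.1 m^3/ha * 137.9 ha
Total Volume = 49382 m^3

49382


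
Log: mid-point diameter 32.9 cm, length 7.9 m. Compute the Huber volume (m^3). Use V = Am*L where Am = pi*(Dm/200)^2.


Huber: V = Am * L,  Am = pi*(Dm/200)^2
Am = pi*(32.9/200)^2 = 0.085012 m^2
V = 0.085012*7.9 = 0.6716 m^3

0.6716


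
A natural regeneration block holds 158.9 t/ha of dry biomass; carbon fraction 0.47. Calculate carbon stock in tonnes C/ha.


Formula: Carbon Stock = Biomass * Carbon Fraction
C = 158.9 t/ha * 0.47
C = 74.7 t C/ha

74.7


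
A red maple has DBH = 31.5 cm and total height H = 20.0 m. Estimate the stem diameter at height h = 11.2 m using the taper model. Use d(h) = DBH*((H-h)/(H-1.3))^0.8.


Taper: d(h) = DBH * ((H - h) / (H - 1.3))^0.8
Numerator = H - h = 20.0 - 11.2 = 8.8 m
Denominator = H - 1.3 = 20.0 - 1.3 = 18.7 m
Ratio = 8.8 / 18.7 = 0.47059
d = 31.5 * 0.47059^0.8 = 17.2 cm

17.2


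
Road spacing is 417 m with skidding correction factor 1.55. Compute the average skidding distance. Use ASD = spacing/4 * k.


Formula: ASD = (spacing / 4) * correction
Uncorrected distance = spacing / 4 = 417 / 4 = 104.25 m
ASD = 104.25 * 1.55 = 162 m

162


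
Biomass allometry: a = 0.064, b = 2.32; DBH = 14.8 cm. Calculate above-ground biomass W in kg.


Formula: W = a * DBH^b  (allometric power law)
DBH^b = 14.8^2.32 = 518.8086
W = 0.064 * 518.8086 = 33.2 kg

33.2


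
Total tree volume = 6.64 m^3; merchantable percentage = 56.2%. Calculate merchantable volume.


Formula: MV = V_total * (merchantable_pct / 100)
Merchantable fraction = 56.2% / 100 = 0.562
MV = 6.64 m^3 * 0.562 = 3.732 m^3

3.732


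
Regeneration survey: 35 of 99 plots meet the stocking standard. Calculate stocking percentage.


Formula: Stocking % = stocked plots / total plots * 100
Stocking = 35 / 99 * 100
Stocking = 0.3535 * 100 = 35.4%

35.4


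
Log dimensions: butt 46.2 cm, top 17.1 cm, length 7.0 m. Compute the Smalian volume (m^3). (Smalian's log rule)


Smalian: V = (A1 + A2)/2 * L,  A = pi*(D/200)^2
A1 = pi*(46.2/200)^2 = 0.167639 m^2
A2 = pi*(17.1/200)^2 = 0.022966 m^2
V = (0.167639+0.022966)/2*7.0 = 0.6671 m^3

0.6671


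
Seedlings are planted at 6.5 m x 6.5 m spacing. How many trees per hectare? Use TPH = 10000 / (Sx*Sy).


Formula: TPH = 10000 m^2/ha / (spacing_x * spacing_y)
Area per tree = 6.5 m * 6.5 m = 42.25 m^2
TPH = 10000 / 42.25 = 237 trees/ha

237


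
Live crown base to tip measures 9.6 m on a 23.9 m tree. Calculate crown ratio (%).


Formula: Crown Ratio = (Crown Length / Total Height) * 100
CR = (9.6 m / 23.9 m) * 100
CR = 0.4017 * 100 = 40.2%

40.2


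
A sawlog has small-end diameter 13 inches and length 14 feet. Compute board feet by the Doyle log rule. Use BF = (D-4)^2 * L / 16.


Doyle: BF = (D - 4)^2 * L / 16
Adjusted diameter = 13 - 4 = 9 in
(D-4)^2 = 9^2 = 81
BF = 81 * 14 / 16 = 71 BF

71


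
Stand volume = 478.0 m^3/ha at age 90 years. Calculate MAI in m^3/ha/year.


Formula: MAI = Total Volume / Stand Age
MAI = 478.0 m^3/ha / 90 years
MAI = 5.31 m^3/ha/year

5.31


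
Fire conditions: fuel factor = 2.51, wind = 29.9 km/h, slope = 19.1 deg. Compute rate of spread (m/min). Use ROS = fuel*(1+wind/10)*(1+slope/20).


Formula: ROS = fuel * (1 + wind/10) * (1 + slope/20)
Wind factor = 1 + 29.9/10 = 3.99
Slope factor = 1 + 19.1/20 = 1.955
ROS = 2.51 * 3.99 * 1.955 = 19.58 m/min

19.58


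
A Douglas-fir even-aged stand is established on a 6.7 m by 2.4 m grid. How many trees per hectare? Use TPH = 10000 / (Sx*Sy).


Formula: TPH = 10000 m^2/ha / (spacing_x * spacing_y)
Area per tree = 6.7 m * 2.4 m = 16.08 m^2
TPH = 10000 / 16.08 = 622 trees/ha

622


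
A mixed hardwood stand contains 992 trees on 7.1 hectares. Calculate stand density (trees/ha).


Formula: Stand Density = N_trees / Area_ha
Density = 992 trees / 7.1 ha
Density = 140 trees/ha

140


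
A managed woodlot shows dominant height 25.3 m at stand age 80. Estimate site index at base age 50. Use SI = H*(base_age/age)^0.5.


Formula: SI = H_dom * (base_age / age)^0.5
Age ratio = 50 / 80 = 0.625
sqrt(age_ratio) = 0.79057
SI = 25.3 * 0.79057 = 20.0 m

20.0


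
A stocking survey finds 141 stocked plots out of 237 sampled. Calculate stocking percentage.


Formula: Stocking % = stocked plots / total plots * 100
Stocking = 141 / 237 * 100
Stocking = 0.5949 * 100 = 59.5%

59.5


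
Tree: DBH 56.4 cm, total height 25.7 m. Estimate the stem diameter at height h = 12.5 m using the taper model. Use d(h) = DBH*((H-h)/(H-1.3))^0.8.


Taper: d(h) = DBH * ((H - h) / (H - 1.3))^0.8
Numerator = H - h = 25.7 - 12.5 = 13.2 m
Denominator = H - 1.3 = 25.7 - 1.3 = 24.4 m
Ratio = 13.2 / 24.4 = 0.54098
d = 56.4 * 0.54098^0.8 = 34.5 cm

34.5


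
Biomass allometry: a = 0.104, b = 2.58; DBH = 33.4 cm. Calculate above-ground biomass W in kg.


Formula: W = a * DBH^b  (allometric power law)
DBH^b = 33.4^2.58 = 8536.2256
W = 0.104 * 8536.2256 = 887.8 kg

887.8


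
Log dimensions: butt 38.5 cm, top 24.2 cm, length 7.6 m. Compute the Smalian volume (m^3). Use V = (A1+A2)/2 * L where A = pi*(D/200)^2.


Smalian: V = (A1 + A2)/2 * L,  A = pi*(D/200)^2
A1 = pi*(38.5/200)^2 = 0.116416 m^2
A2 = pi*(24.2/200)^2 = 0.045996 m^2
V = (0.116416+0.045996)/2*7.6 = 0.6172 m^3

0.6172


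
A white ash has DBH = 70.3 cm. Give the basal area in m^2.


Formula: BA = pi * (DBH/2)^2 / 10000  (cm^2 to m^2)
Radius = DBH/2 = 70.3/2 = 35.15 cm
BA = pi * 35.15^2 / 10000
   = 3881.5084 cm^2 / 10000
   = 0.3882 m^2

0.3882


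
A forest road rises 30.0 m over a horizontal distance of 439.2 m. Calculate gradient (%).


Formula: Gradient = rise / run * 100
Gradient = 30.0 / 439.2 * 100 = 6.8%

6.8


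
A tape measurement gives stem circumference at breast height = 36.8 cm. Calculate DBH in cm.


Formula: DBH = C / pi
DBH = 36.8 / pi
pi = 3.14159...
DBH = 11.7 cm

11.7


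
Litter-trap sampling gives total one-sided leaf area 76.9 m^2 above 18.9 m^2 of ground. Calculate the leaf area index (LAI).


Formula: LAI = total leaf area / ground area  (dimensionless)
LAI = 76.9 m^2 / 18.9 m^2
LAI = 4.07

4.07


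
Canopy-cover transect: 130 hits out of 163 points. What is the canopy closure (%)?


Formula: Canopy closure = covered points / total points * 100
Closure = 130 / 163 * 100
Closure = 0.7975 * 100 = 79.8%

79.8


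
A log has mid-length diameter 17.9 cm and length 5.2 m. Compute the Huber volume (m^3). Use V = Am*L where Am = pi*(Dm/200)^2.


Huber: V = Am * L,  Am = pi*(Dm/200)^2
Am = pi*(17.9/200)^2 = 0.025165 m^2
V = 0.025165*5.2 = 0.1309 m^3

0.1309


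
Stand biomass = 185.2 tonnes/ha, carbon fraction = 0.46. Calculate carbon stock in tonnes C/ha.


Formula: Carbon Stock = Biomass * Carbon Fraction
C = 185.2 t/ha * 0.46
C = 85.2 t C/ha

85.2


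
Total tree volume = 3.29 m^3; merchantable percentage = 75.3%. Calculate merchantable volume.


Formula: MV = V_total * (merchantable_pct / 100)
Merchantable fraction = 75.3% / 100 = 0.753
MV = 3.29 m^3 * 0.753 = 2.477 m^3

2.477


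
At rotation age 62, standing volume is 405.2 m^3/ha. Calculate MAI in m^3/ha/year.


Formula: MAI = Total Volume / Stand Age
MAI = 405.2 m^3/ha / 62 years
MAI = 6.54 m^3/ha/year

6.54


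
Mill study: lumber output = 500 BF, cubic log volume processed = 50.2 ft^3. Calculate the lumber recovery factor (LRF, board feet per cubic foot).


Formula: LRF = Lumber Output (BF) / Log Input (ft^3)
LRF = 500 BF / 50.2 ft^3
LRF = 9.96 BF/ft^3

9.96


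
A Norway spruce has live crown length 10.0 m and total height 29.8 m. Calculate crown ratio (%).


Formula: Crown Ratio = (Crown Length / Total Height) * 100
CR = (10.0 m / 29.8 m) * 100
CR = 0.3356 * 100 = 33.6%

33.6


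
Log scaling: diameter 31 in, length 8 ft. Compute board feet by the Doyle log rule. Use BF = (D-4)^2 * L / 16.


Doyle: BF = (D - 4)^2 * L / 16
Adjusted diameter = 31 - 4 = 27 in
(D-4)^2 = 27^2 = 729
BF = 729 * 8 / 16 = 365 BF

365


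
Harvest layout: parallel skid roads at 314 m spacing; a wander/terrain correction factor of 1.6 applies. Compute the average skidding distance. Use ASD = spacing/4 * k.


Formula: ASD = (spacing / 4) * correction
Uncorrected distance = spacing / 4 = 314 / 4 = 78.5 m
ASD = 78.5 * 1.6 = 126 m

126


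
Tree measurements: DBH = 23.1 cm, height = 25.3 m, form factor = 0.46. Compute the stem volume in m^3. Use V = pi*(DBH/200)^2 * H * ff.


Formula: V = pi * (DBH/200)^2 * H * ff
Radius = DBH/200 = 23.1/200 = 0.1155 m
Radius^2 = 0.1155^2 = 0.01334025 m^2
V = pi * 0.01334025 * 25.3 * 0.46
V = 0.488 m^3

0.488


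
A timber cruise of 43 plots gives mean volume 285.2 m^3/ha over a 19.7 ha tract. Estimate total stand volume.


Formula: Total Volume = Mean Volume per ha * Total Area
Total Volume = 285.2 m^3/ha * 19.7 ha
Total Volume = 5618 m^3

5618


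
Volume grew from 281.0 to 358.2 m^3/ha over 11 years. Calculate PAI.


Formula: PAI = (V_T2 - V_T1) / (T2 - T1)
Volume increment = 358.2 - 281.0 = 77.2 m^3/ha
PAI = 77.2 / 11 = 7.02 m^3/ha/year

7.02


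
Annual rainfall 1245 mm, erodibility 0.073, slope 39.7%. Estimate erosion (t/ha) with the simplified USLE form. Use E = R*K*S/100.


Formula: E = R * K * S / 100  (simplified USLE)
R * K = 1245 * 0.073 = 90.885
E = 90.885 * 39.7 / 100 = 36.08 t/ha

36.08


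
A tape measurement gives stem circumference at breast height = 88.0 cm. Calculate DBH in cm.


Formula: DBH = C / pi
DBH = 88.0 / pi
pi = 3.14159...
DBH = 28.0 cm

28.0


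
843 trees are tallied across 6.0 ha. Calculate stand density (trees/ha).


Formula: Stand Density = N_trees / Area_ha
Density = 843 trees / 6.0 ha
Density = 141 trees/ha

141


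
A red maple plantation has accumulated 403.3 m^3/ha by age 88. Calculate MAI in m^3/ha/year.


Formula: MAI = Total Volume / Stand Age
MAI = 403.3 m^3/ha / 88 years
MAI = 4.58 m^3/ha/year

4.58


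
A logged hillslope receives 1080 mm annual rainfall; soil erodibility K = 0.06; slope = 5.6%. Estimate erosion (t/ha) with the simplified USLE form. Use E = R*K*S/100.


Formula: E = R * K * S / 100  (simplified USLE)
R * K = 1080 * 0.06 = 64.8
E = 64.8 * 5.6 / 100 = 3.63 t/ha

3.63


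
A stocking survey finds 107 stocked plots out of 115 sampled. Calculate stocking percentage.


Formula: Stocking % = stocked plots / total plots * 100
Stocking = 107 / 115 * 100
Stocking = 0.9304 * 100 = 93.0%

93.0


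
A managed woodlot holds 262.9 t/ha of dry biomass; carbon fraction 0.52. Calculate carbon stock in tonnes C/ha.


Formula: Carbon Stock = Biomass * Carbon Fraction
C = 262.9 t/ha * 0.52
C = 136.7 t C/ha

136.7


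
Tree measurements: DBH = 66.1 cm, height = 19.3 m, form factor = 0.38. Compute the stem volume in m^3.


Formula: V = pi * (DBH/200)^2 * H * ff
Radius = DBH/200 = 66.1/200 = 0.3305 m
Radius^2 = 0.3305^2 = 0.10923025 m^2
V = pi * 0.10923025 * 19.3 * 0.38
V = 2.517 m^3

2.517


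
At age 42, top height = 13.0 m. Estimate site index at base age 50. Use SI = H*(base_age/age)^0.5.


Formula: SI = H_dom * (base_age / age)^0.5
Age ratio = 50 / 42 = 1.19048
sqrt(age_ratio) = 1.09109
SI = 13.0 * 1.09109 = 14.2 m

14.2


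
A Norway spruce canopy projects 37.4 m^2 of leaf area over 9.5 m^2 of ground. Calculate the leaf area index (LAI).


Formula: LAI = total leaf area / ground area  (dimensionless)
LAI = 37.4 m^2 / 9.5 m^2
LAI = 3.94

3.94


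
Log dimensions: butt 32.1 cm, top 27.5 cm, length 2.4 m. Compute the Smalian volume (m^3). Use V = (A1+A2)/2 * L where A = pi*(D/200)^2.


Smalian: V = (A1 + A2)/2 * L,  A = pi*(D/200)^2
A1 = pi*(32.1/200)^2 = 0.080928 m^2
A2 = pi*(27.5/200)^2 = 0.059396 m^2
V = (0.080928+0.059396)/2*2.4 = 0.1684 m^3

0.1684


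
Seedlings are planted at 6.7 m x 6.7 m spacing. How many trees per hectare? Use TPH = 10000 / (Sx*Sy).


Formula: TPH = 10000 m^2/ha / (spacing_x * spacing_y)
Area per tree = 6.7 m * 6.7 m = 44.89 m^2
TPH = 10000 / 44.89 = 223 trees/ha

223


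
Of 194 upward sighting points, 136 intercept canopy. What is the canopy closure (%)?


Formula: Canopy closure = covered points / total points * 100
Closure = 136 / 194 * 100
Closure = 0.701 * 100 = 70.1%

70.1


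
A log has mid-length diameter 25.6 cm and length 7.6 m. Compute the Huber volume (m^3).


Huber: V = Am * L,  Am = pi*(Dm/200)^2
Am = pi*(25.6/200)^2 = 0.051472 m^2
V = 0.051472*7.6 = 0.3912 m^3

0.3912


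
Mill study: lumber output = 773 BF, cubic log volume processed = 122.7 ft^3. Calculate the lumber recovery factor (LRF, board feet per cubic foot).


Formula: LRF = Lumber Output (BF) / Log Input (ft^3)
LRF = 773 BF / 122.7 ft^3
LRF = 6.3 BF/ft^3

6.3


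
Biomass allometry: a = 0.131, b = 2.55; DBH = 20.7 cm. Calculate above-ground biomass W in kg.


Formula: W = a * DBH^b  (allometric power law)
DBH^b = 20.7^2.55 = 2268.4248
W = 0.131 * 2268.4248 = 297.2 kg

297.2


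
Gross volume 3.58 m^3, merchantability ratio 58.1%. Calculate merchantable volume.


Formula: MV = V_total * (merchantable_pct / 100)
Merchantable fraction = 58.1% / 100 = 0.581
MV = 3.58 m^3 * 0.581 = 2.08 m^3

2.08


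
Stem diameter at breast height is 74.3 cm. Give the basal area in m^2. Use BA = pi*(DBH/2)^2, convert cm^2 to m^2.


Formula: BA = pi * (DBH/2)^2 / 10000  (cm^2 to m^2)
Radius = DBH/2 = 74.3/2 = 37.15 cm
BA = pi * 37.15^2 / 10000
   = 4335.7827 cm^2 / 10000
   = 0.4336 m^2

0.4336


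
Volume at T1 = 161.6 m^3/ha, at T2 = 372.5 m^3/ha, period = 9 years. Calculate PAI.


Formula: PAI = (V_T2 - V_T1) / (T2 - T1)
Volume increment = 372.5 - 161.6 = 210.9 m^3/ha
PAI = 210.9 / 9 = 23.43 m^3/ha/year

23.43


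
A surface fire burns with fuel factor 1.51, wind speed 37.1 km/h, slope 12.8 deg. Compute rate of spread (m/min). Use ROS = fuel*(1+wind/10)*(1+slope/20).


Formula: ROS = fuel * (1 + wind/10) * (1 + slope/20)
Wind factor = 1 + 37.1/10 = 4.71
Slope factor = 1 + 12.8/20 = 1.64
ROS = 1.51 * 4.71 * 1.64 = 11.66 m/min

11.66


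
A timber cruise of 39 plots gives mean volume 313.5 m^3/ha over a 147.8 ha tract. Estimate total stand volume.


Formula: Total Volume = Mean Volume per ha * Total Area
Total Volume = 313.5 m^3/ha * 147.8 ha
Total Volume = 46335 m^3

46335


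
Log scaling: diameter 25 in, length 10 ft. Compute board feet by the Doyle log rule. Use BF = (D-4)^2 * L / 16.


Doyle: BF = (D - 4)^2 * L / 16
Adjusted diameter = 25 - 4 = 21 in
(D-4)^2 = 21^2 = 441
BF = 441 * 10 / 16 = 276 BF

276


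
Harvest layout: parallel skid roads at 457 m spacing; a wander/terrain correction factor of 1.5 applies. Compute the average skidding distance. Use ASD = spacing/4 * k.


Formula: ASD = (spacing / 4) * correction
Uncorrected distance = spacing / 4 = 457 / 4 = 114.25 m
ASD = 114.25 * 1.5 = 171 m

171


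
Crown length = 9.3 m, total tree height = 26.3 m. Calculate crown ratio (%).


Formula: Crown Ratio = (Crown Length / Total Height) * 100
CR = (9.3 m / 26.3 m) * 100
CR = 0.3536 * 100 = 35.4%

35.4


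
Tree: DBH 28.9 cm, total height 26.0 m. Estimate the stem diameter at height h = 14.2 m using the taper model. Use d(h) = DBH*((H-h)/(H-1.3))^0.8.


Taper: d(h) = DBH * ((H - h) / (H - 1.3))^0.8
Numerator = H - h = 26.0 - 14.2 = 11.8 m
Denominator = H - 1.3 = 26.0 - 1.3 = 24.7 m
Ratio = 11.8 / 24.7 = 0.47773
d = 28.9 * 0.47773^0.8 = 16.0 cm

16.0


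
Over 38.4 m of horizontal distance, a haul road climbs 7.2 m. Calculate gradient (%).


Formula: Gradient = rise / run * 100
Gradient = 7.2 / 38.4 * 100 = 18.8%

18.8


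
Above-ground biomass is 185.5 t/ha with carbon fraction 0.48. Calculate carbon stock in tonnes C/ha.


Formula: Carbon Stock = Biomass * Carbon Fraction
C = 185.5 t/ha * 0.48
C = 89.0 t C/ha

89.0


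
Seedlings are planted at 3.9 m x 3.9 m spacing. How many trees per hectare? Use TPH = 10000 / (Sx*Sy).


Formula: TPH = 10000 m^2/ha / (spacing_x * spacing_y)
Area per tree = 3.9 m * 3.9 m = 15.21 m^2
TPH = 10000 / 15.21 = 657 trees/ha

657


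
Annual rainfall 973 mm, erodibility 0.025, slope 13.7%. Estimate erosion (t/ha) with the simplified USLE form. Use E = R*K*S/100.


Formula: E = R * K * S / 100  (simplified USLE)
R * K = 973 * 0.025 = 24.325
E = 24.325 * 13.7 / 100 = 3.33 t/ha

3.33


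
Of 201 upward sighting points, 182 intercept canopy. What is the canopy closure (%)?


Formula: Canopy closure = covered points / total points * 100
Closure = 182 / 201 * 100
Closure = 0.9055 * 100 = 90.5%

90.5


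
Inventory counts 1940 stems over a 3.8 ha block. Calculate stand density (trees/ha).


Formula: Stand Density = N_trees / Area_ha
Density = 1940 trees / 3.8 ha
Density = 511 trees/ha

511


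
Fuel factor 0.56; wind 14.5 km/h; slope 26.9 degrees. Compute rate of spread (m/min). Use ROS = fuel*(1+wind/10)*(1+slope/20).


Formula: ROS = fuel * (1 + wind/10) * (1 + slope/20)
Wind factor = 1 + 14.5/10 = 2.45
Slope factor = 1 + 26.9/20 = 2.345
ROS = 0.56 * 2.45 * 2.345 = 3.22 m/min

3.22


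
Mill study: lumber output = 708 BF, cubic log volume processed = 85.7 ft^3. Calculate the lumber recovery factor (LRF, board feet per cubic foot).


Formula: LRF = Lumber Output (BF) / Log Input (ft^3)
LRF = 708 BF / 85.7 ft^3
LRF = 8.26 BF/ft^3

8.26


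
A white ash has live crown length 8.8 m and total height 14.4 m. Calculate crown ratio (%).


Formula: Crown Ratio = (Crown Length / Total Height) * 100
CR = (8.8 m / 14.4 m) * 100
CR = 0.6111 * 100 = 61.1%

61.1


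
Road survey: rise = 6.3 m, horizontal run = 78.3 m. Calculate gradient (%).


Formula: Gradient = rise / run * 100
Gradient = 6.3 / 78.3 * 100 = 8.0%

8.0


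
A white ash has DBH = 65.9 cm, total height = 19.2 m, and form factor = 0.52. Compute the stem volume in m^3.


Formula: V = pi * (DBH/200)^2 * H * ff
Radius = DBH/200 = 65.9/200 = 0.3295 m
Radius^2 = 0.3295^2 = 0.10857025 m^2
V = pi * 0.10857025 * 19.2 * 0.52
V = 3.405 m^3

3.405


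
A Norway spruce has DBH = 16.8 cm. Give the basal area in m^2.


Formula: BA = pi * (DBH/2)^2 / 10000  (cm^2 to m^2)
Radius = DBH/2 = 16.8/2 = 8.4 cm
BA = pi * 8.4^2 / 10000
   = 221.6708 cm^2 / 10000
   = 0.0222 m^2

0.0222


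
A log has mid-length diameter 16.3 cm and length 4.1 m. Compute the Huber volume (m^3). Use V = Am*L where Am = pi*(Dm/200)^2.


Huber: V = Am * L,  Am = pi*(Dm/200)^2
Am = pi*(16.3/200)^2 = 0.020867 m^2
V = 0.020867*4.1 = 0.0856 m^3

0.0856


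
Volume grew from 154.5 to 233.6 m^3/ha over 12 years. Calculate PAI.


Formula: PAI = (V_T2 - V_T1) / (T2 - T1)
Volume increment = 233.6 - 154.5 = 79.1 m^3/ha
PAI = 79.1 / 12 = 6.59 m^3/ha/year

6.59


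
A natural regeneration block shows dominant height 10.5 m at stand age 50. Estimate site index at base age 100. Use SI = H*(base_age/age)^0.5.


Formula: SI = H_dom * (base_age / age)^0.5
Age ratio = 100 / 50 = 2.0
sqrt(age_ratio) = 1.41421
SI = 10.5 * 1.41421 = 14.8 m

14.8


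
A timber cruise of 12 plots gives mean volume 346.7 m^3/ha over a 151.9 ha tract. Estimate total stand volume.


Formula: Total Volume = Mean Volume per ha * Total Area
Total Volume = 346.7 m^3/ha * 151.9 ha
Total Volume = 52664 m^3

52664


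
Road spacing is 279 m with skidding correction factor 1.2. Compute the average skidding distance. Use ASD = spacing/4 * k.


Formula: ASD = (spacing / 4) * correction
Uncorrected distance = spacing / 4 = 279 / 4 = 69.75 m
ASD = 69.75 * 1.2 = 84 m

84


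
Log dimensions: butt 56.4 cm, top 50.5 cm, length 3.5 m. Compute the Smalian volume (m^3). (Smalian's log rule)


Smalian: V = (A1 + A2)/2 * L,  A = pi*(D/200)^2
A1 = pi*(56.4/200)^2 = 0.249832 m^2
A2 = pi*(50.5/200)^2 = 0.200296 m^2
V = (0.249832+0.200296)/2*3.5 = 0.7877 m^3

0.7877


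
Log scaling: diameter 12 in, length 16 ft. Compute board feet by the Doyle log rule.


Doyle: BF = (D - 4)^2 * L / 16
Adjusted diameter = 12 - 4 = 8 in
(D-4)^2 = 8^2 = 64
BF = 64 * 16 / 16 = 64 BF

64


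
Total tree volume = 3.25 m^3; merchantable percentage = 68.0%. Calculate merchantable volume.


Formula: MV = V_total * (merchantable_pct / 100)
Merchantable fraction = 68.0% / 100 = 0.68
MV = 3.25 m^3 * 0.68 = 2.21 m^3

2.21


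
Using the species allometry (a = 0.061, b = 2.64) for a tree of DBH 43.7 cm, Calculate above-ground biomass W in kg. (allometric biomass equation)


Formula: W = a * DBH^b  (allometric power law)
DBH^b = 43.7^2.64 = 21422.5415
W = 0.061 * 21422.5415 = 1306.8 kg

1306.8


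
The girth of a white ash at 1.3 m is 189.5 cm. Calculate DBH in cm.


Formula: DBH = C / pi
DBH = 189.5 / pi
pi = 3.14159...
DBH = 60.3 cm

60.3


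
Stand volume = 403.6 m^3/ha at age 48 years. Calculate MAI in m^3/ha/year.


Formula: MAI = Total Volume / Stand Age
MAI = 403.6 m^3/ha / 48 years
MAI = 8.41 m^3/ha/year

8.41


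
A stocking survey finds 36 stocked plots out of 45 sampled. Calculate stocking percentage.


Formula: Stocking % = stocked plots / total plots * 100
Stocking = 36 / 45 * 100
Stocking = 0.8 * 100 = 80.0%

80.0


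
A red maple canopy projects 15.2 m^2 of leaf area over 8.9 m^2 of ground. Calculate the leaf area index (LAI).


Formula: LAI = total leaf area / ground area  (dimensionless)
LAI = 15.2 m^2 / 8.9 m^2
LAI = 1.71

1.71


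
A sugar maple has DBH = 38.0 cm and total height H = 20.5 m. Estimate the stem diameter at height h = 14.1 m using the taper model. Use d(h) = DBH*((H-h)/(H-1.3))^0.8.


Taper: d(h) = DBH * ((H - h) / (H - 1.3))^0.8
Numerator = H - h = 20.5 - 14.1 = 6.4 m
Denominator = H - 1.3 = 20.5 - 1.3 = 19.2 m
Ratio = 6.4 / 19.2 = 0.33333
d = 38.0 * 0.33333^0.8 = 15.8 cm

15.8


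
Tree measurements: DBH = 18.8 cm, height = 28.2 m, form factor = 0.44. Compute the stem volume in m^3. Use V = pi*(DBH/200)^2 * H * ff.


Formula: V = pi * (DBH/200)^2 * H * ff
Radius = DBH/200 = 18.8/200 = 0.094 m
Radius^2 = 0.094^2 = 0.008836 m^2
V = pi * 0.008836 * 28.2 * 0.44
V = 0.344 m^3

0.344


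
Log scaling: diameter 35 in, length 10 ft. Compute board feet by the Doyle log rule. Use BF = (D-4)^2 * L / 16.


Doyle: BF = (D - 4)^2 * L / 16
Adjusted diameter = 35 - 4 = 31 in
(D-4)^2 = 31^2 = 961
BF = 961 * 10 / 16 = 601 BF

601


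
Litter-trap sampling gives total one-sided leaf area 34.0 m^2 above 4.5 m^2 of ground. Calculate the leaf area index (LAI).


Formula: LAI = total leaf area / ground area  (dimensionless)
LAI = 34.0 m^2 / 4.5 m^2
LAI = 7.56

7.56


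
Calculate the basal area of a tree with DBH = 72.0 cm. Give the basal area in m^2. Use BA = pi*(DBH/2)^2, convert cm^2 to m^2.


Formula: BA = pi * (DBH/2)^2 / 10000  (cm^2 to m^2)
Radius = DBH/2 = 72.0/2 = 36.0 cm
BA = pi * 36.0^2 / 10000
   = 4071.5041 cm^2 / 10000
   = 0.4072 m^2

0.4072


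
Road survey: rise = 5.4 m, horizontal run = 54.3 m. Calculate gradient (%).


Formula: Gradient = rise / run * 100
Gradient = 5.4 / 54.3 * 100 = 9.9%

9.9


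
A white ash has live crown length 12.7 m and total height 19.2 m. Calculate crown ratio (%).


Formula: Crown Ratio = (Crown Length / Total Height) * 100
CR = (12.7 m / 19.2 m) * 100
CR = 0.6615 * 100 = 66.1%

66.1


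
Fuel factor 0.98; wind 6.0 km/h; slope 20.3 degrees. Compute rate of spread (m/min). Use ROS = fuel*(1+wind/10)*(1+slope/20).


Formula: ROS = fuel * (1 + wind/10) * (1 + slope/20)
Wind factor = 1 + 6.0/10 = 1.6
Slope factor = 1 + 20.3/20 = 2.015
ROS = 0.98 * 1.6 * 2.015 = 3.16 m/min

3.16


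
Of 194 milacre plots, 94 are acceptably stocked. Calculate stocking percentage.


Formula: Stocking % = stocked plots / total plots * 100
Stocking = 94 / 194 * 100
Stocking = 0.4845 * 100 = 48.5%

48.5


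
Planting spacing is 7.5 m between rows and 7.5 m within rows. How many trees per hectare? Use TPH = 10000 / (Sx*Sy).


Formula: TPH = 10000 m^2/ha / (spacing_x * spacing_y)
Area per tree = 7.5 m * 7.5 m = 56.25 m^2
TPH = 10000 / 56.25 = 178 trees/ha

178


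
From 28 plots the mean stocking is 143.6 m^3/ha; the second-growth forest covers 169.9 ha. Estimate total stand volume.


Formula: Total Volume = Mean Volume per ha * Total Area
Total Volume = 143.6 m^3/ha * 169.9 ha
Total Volume = 24398 m^3

24398


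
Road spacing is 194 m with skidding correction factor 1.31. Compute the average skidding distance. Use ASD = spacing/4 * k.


Formula: ASD = (spacing / 4) * correction
Uncorrected distance = spacing / 4 = 194 / 4 = 48.5 m
ASD = 48.5 * 1.31 = 64 m

64


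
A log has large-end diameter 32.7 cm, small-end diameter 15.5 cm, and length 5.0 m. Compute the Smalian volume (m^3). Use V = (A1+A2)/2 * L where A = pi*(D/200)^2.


Smalian: V = (A1 + A2)/2 * L,  A = pi*(D/200)^2
A1 = pi*(32.7/200)^2 = 0.083982 m^2
A2 = pi*(15.5/200)^2 = 0.018869 m^2
V = (0.083982+0.018869)/2*5.0 = 0.2571 m^3

0.2571


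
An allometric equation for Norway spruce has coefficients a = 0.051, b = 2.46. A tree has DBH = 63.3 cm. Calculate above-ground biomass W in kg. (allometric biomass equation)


Formula: W = a * DBH^b  (allometric power law)
DBH^b = 63.3^2.46 = 27005.5562
W = 0.051 * 27005.5562 = 1377.3 kg

1377.3


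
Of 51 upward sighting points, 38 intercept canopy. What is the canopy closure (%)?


Formula: Canopy closure = covered points / total points * 100
Closure = 38 / 51 * 100
Closure = 0.7451 * 100 = 74.5%

74.5


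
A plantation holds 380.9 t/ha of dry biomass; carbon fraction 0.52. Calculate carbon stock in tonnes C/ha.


Formula: Carbon Stock = Biomass * Carbon Fraction
C = 380.9 t/ha * 0.52
C = 198.1 t C/ha

198.1


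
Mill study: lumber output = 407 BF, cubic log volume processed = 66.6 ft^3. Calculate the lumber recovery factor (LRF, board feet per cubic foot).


Formula: LRF = Lumber Output (BF) / Log Input (ft^3)
LRF = 407 BF / 66.6 ft^3
LRF = 6.11 BF/ft^3

6.11


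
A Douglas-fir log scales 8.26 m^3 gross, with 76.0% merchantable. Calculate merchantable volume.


Formula: MV = V_total * (merchantable_pct / 100)
Merchantable fraction = 76.0% / 100 = 0.76
MV = 8.26 m^3 * 0.76 = 6.278 m^3

6.278


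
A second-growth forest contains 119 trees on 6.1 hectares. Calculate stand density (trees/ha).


Formula: Stand Density = N_trees / Area_ha
Density = 119 trees / 6.1 ha
Density = 20 trees/ha

20


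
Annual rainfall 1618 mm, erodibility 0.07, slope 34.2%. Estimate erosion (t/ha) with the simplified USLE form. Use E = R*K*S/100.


Formula: E = R * K * S / 100  (simplified USLE)
R * K = 1618 * 0.07 = 113.26
E = 113.26 * 34.2 / 100 = 38.73 t/ha

38.73


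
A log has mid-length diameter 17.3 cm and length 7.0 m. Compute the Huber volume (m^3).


Huber: V = Am * L,  Am = pi*(Dm/200)^2
Am = pi*(17.3/200)^2 = 0.023506 m^2
V = 0.023506*7.0 = 0.1645 m^3

0.1645


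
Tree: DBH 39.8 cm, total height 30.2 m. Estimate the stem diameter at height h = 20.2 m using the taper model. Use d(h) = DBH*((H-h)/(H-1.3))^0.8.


Taper: d(h) = DBH * ((H - h) / (H - 1.3))^0.8
Numerator = H - h = 30.2 - 20.2 = 10.0 m
Denominator = H - 1.3 = 30.2 - 1.3 = 28.9 m
Ratio = 10.0 / 28.9 = 0.34602
d = 39.8 * 0.34602^0.8 = 17.0 cm

17.0


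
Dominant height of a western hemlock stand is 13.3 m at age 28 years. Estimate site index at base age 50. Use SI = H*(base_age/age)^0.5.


Formula: SI = H_dom * (base_age / age)^0.5
Age ratio = 50 / 28 = 1.78571
sqrt(age_ratio) = 1.33631
SI = 13.3 * 1.33631 = 17.8 m

17.8


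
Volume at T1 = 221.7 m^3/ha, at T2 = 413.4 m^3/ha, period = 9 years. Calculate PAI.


Formula: PAI = (V_T2 - V_T1) / (T2 - T1)
Volume increment = 413.4 - 221.7 = 191.7 m^3/ha
PAI = 191.7 / 9 = 21.3 m^3/ha/year

21.3


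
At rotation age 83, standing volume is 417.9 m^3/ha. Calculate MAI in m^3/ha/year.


Formula: MAI = Total Volume / Stand Age
MAI = 417.9 m^3/ha / 83 years
MAI = 5.03 m^3/ha/year

5.03


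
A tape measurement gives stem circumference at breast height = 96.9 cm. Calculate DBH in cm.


Formula: DBH = C / pi
DBH = 96.9 / pi
pi = 3.14159...
DBH = 30.8 cm

30.8


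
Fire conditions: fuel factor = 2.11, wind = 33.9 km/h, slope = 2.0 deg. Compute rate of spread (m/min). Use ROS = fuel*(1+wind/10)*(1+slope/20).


Formula: ROS = fuel * (1 + wind/10) * (1 + slope/20)
Wind factor = 1 + 33.9/10 = 4.39
Slope factor = 1 + 2.0/20 = 1.1
ROS = 2.11 * 4.39 * 1.1 = 10.19 m/min

10.19


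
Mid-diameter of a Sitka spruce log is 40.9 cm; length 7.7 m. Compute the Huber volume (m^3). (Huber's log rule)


Huber: V = Am * L,  Am = pi*(Dm/200)^2
Am = pi*(40.9/200)^2 = 0.131382 m^2
V = 0.131382*7.7 = 1.0116 m^3

1.0116


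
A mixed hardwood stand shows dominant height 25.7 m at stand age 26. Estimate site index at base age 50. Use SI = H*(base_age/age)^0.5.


Formula: SI = H_dom * (base_age / age)^0.5
Age ratio = 50 / 26 = 1.92308
sqrt(age_ratio) = 1.38675
SI = 25.7 * 1.38675 = 35.6 m

35.6


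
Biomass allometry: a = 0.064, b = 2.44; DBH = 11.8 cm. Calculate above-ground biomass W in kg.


Formula: W = a * DBH^b  (allometric power law)
DBH^b = 11.8^2.44 = 412.4697
W = 0.064 * 412.4697 = 26.4 kg

26.4


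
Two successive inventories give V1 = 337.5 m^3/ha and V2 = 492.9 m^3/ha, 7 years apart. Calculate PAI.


Formula: PAI = (V_T2 - V_T1) / (T2 - T1)
Volume increment = 492.9 - 337.5 = 155.4 m^3/ha
PAI = 155.4 / 7 = 22.2 m^3/ha/year

22.2


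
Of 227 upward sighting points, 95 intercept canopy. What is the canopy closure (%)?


Formula: Canopy closure = covered points / total points * 100
Closure = 95 / 227 * 100
Closure = 0.4185 * 100 = 41.9%

41.9


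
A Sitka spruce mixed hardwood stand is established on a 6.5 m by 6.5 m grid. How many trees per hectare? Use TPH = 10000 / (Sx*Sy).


Formula: TPH = 10000 m^2/ha / (spacing_x * spacing_y)
Area per tree = 6.5 m * 6.5 m = 42.25 m^2
TPH = 10000 / 42.25 = 237 trees/ha

237


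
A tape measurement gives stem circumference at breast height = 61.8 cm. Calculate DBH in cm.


Formula: DBH = C / pi
DBH = 61.8 / pi
pi = 3.14159...
DBH = 19.7 cm

19.7


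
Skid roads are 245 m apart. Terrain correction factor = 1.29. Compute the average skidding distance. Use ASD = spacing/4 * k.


Formula: ASD = (spacing / 4) * correction
Uncorrected distance = spacing / 4 = 245 / 4 = 61.25 m
ASD = 61.25 * 1.29 = 79 m

79


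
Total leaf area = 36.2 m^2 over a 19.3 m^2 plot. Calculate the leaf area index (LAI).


Formula: LAI = total leaf area / ground area  (dimensionless)
LAI = 36.2 m^2 / 19.3 m^2
LAI = 1.88

1.88


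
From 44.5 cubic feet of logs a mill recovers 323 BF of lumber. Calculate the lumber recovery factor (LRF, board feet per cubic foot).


Formula: LRF = Lumber Output (BF) / Log Input (ft^3)
LRF = 323 BF / 44.5 ft^3
LRF = 7.26 BF/ft^3

7.26


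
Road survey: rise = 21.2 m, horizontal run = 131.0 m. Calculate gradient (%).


Formula: Gradient = rise / run * 100
Gradient = 21.2 / 131.0 * 100 = 16.2%

16.2


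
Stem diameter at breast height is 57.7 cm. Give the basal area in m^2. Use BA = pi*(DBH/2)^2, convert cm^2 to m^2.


Formula: BA = pi * (DBH/2)^2 / 10000  (cm^2 to m^2)
Radius = DBH/2 = 57.7/2 = 28.85 cm
BA = pi * 28.85^2 / 10000
   = 2614.8183 cm^2 / 10000
   = 0.2615 m^2

0.2615


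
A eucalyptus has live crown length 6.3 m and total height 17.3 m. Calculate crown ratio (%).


Formula: Crown Ratio = (Crown Length / Total Height) * 100
CR = (6.3 m / 17.3 m) * 100
CR = 0.3642 * 100 = 36.4%

36.4


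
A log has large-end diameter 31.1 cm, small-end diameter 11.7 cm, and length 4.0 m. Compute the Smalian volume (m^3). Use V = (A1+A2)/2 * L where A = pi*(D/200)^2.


Smalian: V = (A1 + A2)/2 * L,  A = pi*(D/200)^2
A1 = pi*(31.1/200)^2 = 0.075964 m^2
A2 = pi*(11.7/200)^2 = 0.010751 m^2
V = (0.075964+0.010751)/2*4.0 = 0.1734 m^3

0.1734


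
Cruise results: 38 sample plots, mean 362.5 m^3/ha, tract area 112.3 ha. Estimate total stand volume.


Formula: Total Volume = Mean Volume per ha * Total Area
Total Volume = 362.5 m^3/ha * 112.3 ha
Total Volume = 40709 m^3

40709


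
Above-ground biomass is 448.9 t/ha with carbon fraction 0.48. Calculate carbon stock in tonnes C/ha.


Formula: Carbon Stock = Biomass * Carbon Fraction
C = 448.9 t/ha * 0.48
C = 215.5 t C/ha

215.5


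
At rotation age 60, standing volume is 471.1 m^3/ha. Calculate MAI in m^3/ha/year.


Formula: MAI = Total Volume / Stand Age
MAI = 471.1 m^3/ha / 60 years
MAI = 7.85 m^3/ha/year

7.85


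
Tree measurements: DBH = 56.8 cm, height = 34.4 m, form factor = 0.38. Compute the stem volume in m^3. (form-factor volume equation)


Formula: V = pi * (DBH/200)^2 * H * ff
Radius = DBH/200 = 56.8/200 = 0.284 m
Radius^2 = 0.284^2 = 0.080656 m^2
V = pi * 0.080656 * 34.4 * 0.38
V = 3.312 m^3

3.312


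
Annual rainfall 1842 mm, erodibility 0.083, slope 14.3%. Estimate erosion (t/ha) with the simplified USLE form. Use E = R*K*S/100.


Formula: E = R * K * S / 100  (simplified USLE)
R * K = 1842 * 0.083 = 152.886
E = 152.886 * 14.3 / 100 = 21.86 t/ha

21.86


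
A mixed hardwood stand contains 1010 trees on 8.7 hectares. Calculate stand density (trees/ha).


Formula: Stand Density = N_trees / Area_ha
Density = 1010 trees / 8.7 ha
Density = 116 trees/ha

116


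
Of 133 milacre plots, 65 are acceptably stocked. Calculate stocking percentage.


Formula: Stocking % = stocked plots / total plots * 100
Stocking = 65 / 133 * 100
Stocking = 0.4887 * 100 = 48.9%

48.9


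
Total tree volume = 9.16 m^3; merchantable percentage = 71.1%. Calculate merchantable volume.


Formula: MV = V_total * (merchantable_pct / 100)
Merchantable fraction = 71.1% / 100 = 0.711
MV = 9.16 m^3 * 0.711 = 6.513 m^3

6.513


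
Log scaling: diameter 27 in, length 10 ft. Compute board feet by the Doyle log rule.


Doyle: BF = (D - 4)^2 * L / 16
Adjusted diameter = 27 - 4 = 23 in
(D-4)^2 = 23^2 = 529
BF = 529 * 10 / 16 = 331 BF

331


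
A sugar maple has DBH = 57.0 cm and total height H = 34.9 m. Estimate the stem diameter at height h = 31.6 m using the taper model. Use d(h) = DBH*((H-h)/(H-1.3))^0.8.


Taper: d(h) = DBH * ((H - h) / (H - 1.3))^0.8
Numerator = H - h = 34.9 - 31.6 = 3.3 m
Denominator = H - 1.3 = 34.9 - 1.3 = 33.6 m
Ratio = 3.3 / 33.6 = 0.09821
d = 57.0 * 0.09821^0.8 = 8.9 cm

8.9


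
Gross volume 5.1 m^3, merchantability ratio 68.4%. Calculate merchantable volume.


Formula: MV = V_total * (merchantable_pct / 100)
Merchantable fraction = 68.4% / 100 = 0.684
MV = 5.1 m^3 * 0.684 = 3.488 m^3

3.488


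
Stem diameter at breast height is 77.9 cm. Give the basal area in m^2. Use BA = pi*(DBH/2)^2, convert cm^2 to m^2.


Formula: BA = pi * (DBH/2)^2 / 10000  (cm^2 to m^2)
Radius = DBH/2 = 77.9/2 = 38.95 cm
BA = pi * 38.95^2 / 10000
   = 4766.1181 cm^2 / 10000
   = 0.4766 m^2

0.4766


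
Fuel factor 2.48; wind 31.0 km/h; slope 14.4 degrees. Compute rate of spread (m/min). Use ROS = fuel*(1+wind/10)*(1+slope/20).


Formula: ROS = fuel * (1 + wind/10) * (1 + slope/20)
Wind factor = 1 + 31.0/10 = 4.1
Slope factor = 1 + 14.4/20 = 1.72
ROS = 2.48 * 4.1 * 1.72 = 17.49 m/min

17.49


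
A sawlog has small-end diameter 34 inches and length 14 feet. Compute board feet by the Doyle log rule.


Doyle: BF = (D - 4)^2 * L / 16
Adjusted diameter = 34 - 4 = 30 in
(D-4)^2 = 30^2 = 900
BF = 900 * 14 / 16 = 788 BF

788


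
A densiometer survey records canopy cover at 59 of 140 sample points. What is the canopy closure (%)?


Formula: Canopy closure = covered points / total points * 100
Closure = 59 / 140 * 100
Closure = 0.4214 * 100 = 42.1%

42.1


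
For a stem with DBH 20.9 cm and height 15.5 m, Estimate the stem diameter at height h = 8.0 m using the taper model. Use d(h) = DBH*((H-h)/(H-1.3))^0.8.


Taper: d(h) = DBH * ((H - h) / (H - 1.3))^0.8
Numerator = H - h = 15.5 - 8.0 = 7.5 m
Denominator = H - 1.3 = 15.5 - 1.3 = 14.2 m
Ratio = 7.5 / 14.2 = 0.52817
d = 20.9 * 0.52817^0.8 = 12.5 cm

12.5


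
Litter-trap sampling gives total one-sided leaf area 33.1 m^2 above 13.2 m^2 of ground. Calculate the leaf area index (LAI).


Formula: LAI = total leaf area / ground area  (dimensionless)
LAI = 33.1 m^2 / 13.2 m^2
LAI = 2.51

2.51


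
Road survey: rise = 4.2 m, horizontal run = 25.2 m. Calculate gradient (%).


Formula: Gradient = rise / run * 100
Gradient = 4.2 / 25.2 * 100 = 16.7%

16.7


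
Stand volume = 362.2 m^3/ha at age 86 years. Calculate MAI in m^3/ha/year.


Formula: MAI = Total Volume / Stand Age
MAI = 362.2 m^3/ha / 86 years
MAI = 4.21 m^3/ha/year

4.21
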